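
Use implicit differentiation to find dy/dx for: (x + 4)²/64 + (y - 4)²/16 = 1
Take d/dx of both sides. Since y is implicitly a function of x, the chain rule attaches a y' = dy/dx factor whenever we differentiate through y.

Set F(x, y) = (left side) − (right side), so the curve is F = 0. Differentiating each term of F:
  d/dx[(x + 4)^2/64] = x/32 + 1/8
  d/dx[(y - 4)^2/16] = y'(y - 4)/8
  d/dx[-1] = 0

Collecting, the y'-free part is the partial derivative in x and the y' coefficient is the partial derivative in y:
  ∂F/∂x = x/32 + 1/8
  ∂F/∂y = y/8 - 1/2

so d/dx[F(x, y(x))] = ∂F/∂x + (∂F/∂y)·y' = 0. Rearranging,
  dy/dx = -(∂F/∂x)/(∂F/∂y) = -(x/32 + 1/8)/(y/8 - 1/2)
        = -((x + 4)/32)/((y - 4)/8) = (-x - 4)/(4(y - 4))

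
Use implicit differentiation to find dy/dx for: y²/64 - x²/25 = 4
Apply d/dx to both sides, remembering that y depends on x. Each occurrence of y therefore brings in a y' = dy/dx via the chain rule.

With F(x, y) equal to the left-hand side minus the right, differentiate F term by term:
  d/dx[-x^2/25] = -2x/25
  d/dx[y^2/64] = y·y'/32
  d/dx[-4] = 0
Adding these up, d/dx[F] = 0 becomes
  (-2x/25) + (y/32)·y' = 0,
so isolating y',
  dy/dx = -(-2x/25)/(y/32) = 64x/(25y)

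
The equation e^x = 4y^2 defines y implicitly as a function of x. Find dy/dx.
Differentiate the relation implicitly: treat y = y(x) and apply the chain rule, so every y-derivative picks up a y' = dy/dx factor.

With everything moved to the left-hand side, differentiate term by term:
  d/dx[-4y^2] = -8y·y'
  d/dx[e^(x)] = e^(x)

Separating the contributions that come from x directly and those that come through y:
  without y':      e^(x)
  multiplying y':  -8y

so (e^(x)) + (-8y)·y' = 0, and therefore
  dy/dx = -(e^(x))/(-8y) = e^(x)/(8y)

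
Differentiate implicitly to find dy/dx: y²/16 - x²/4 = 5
Take d/dx of both sides. Since y is implicitly a function of x, the chain rule attaches a y' = dy/dx factor whenever we differentiate through y.

Set F(x, y) = (left side) − (right side), so the curve is F = 0. Differentiating each term of F:
  d/dx[-x^2/4] = -x/2
  d/dx[y^2/16] = y·y'/8
  d/dx[-5] = 0

Collecting, the y'-free part is the partial derivative in x and the y' coefficient is the partial derivative in y:
  ∂F/∂x = -x/2
  ∂F/∂y = y/8

so d/dx[F(x, y(x))] = ∂F/∂x + (∂F/∂y)·y' = 0. Rearranging,
  dy/dx = -(∂F/∂x)/(∂F/∂y) = -(-x/2)/(y/8) = 4x/y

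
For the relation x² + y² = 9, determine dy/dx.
Apply d/dx to both sides, remembering that y depends on x. Each occurrence of y therefore brings in a y' = dy/dx via the chain rule.

With F(x, y) equal to the left-hand side minus the right, differentiate F term by term:
  d/dx[x^2] = 2x
  d/dx[y^2] = 2y·y'
  d/dx[-9] = 0
Adding these up, d/dx[F] = 0 becomes
  (2x) + (2y)·y' = 0,
so isolating y',
  dy/dx = -(2x)/(2y) = -x/y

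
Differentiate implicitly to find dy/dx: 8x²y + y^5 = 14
Take d/dx of both sides. Since y is implicitly a function of x, the chain rule attaches a y' = dy/dx factor whenever we differentiate through y.

Set F(x, y) = (left side) − (right side), so the curve is F = 0. Differentiating each term of F:
  d/dx[8x^2y] = 8x^2·y' + 16xy
  d/dx[y^5] = 5y^4·y'
  d/dx[-14] = 0

Collecting, the y'-free part is the partial derivative in x and the y' coefficient is the partial derivative in y:
  ∂F/∂x = 16xy
  ∂F/∂y = 8x^2 + 5y^4

so d/dx[F(x, y(x))] = ∂F/∂x + (∂F/∂y)·y' = 0. Rearranging,
  dy/dx = -(∂F/∂x)/(∂F/∂y) = -(16xy)/(8x^2 + 5y^4) = -16xy/(8x^2 + 5y^4)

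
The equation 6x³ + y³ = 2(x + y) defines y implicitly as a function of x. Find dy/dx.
Take d/dx of both sides. Since y is implicitly a function of x, the chain rule attaches a y' = dy/dx factor whenever we differentiate through y.

Set F(x, y) = (left side) − (right side), so the curve is F = 0. Differentiating each term of F:
  d/dx[6x^3] = 18x^2
  d/dx[-2x] = -2
  d/dx[y^3] = 3y^2·y'
  d/dx[-2y] = -2·y'

Collecting, the y'-free part is the partial derivative in x and the y' coefficient is the partial derivative in y:
  ∂F/∂x = 18x^2 - 2
  ∂F/∂y = 3y^2 - 2

so d/dx[F(x, y(x))] = ∂F/∂x + (∂F/∂y)·y' = 0. Rearranging,
  dy/dx = -(∂F/∂x)/(∂F/∂y) = -(18x^2 - 2)/(3y^2 - 2) = 2(1 - 9x^2)/(3y^2 - 2)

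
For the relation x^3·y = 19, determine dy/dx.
Differentiate the relation implicitly: treat y = y(x) and apply the chain rule, so every y-derivative picks up a y' = dy/dx factor.

With everything moved to the left-hand side, differentiate term by term:
  d/dx[x^3y] = x^3·y' + 3x^2y
  d/dx[-19] = 0

Separating the contributions that come from x directly and those that come through y:
  without y':      3x^2y
  multiplying y':  x^3

so (3x^2y) + (x^3)·y' = 0, and therefore
  dy/dx = -(3x^2y)/(x^3) = -3y/x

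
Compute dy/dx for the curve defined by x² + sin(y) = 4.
Differentiate the relation implicitly: treat y = y(x) and apply the chain rule, so every y-derivative picks up a y' = dy/dx factor.

With everything moved to the left-hand side, differentiate term by term:
  d/dx[x^2] = 2x
  d/dx[sin(y)] = y'·cos(y)
  d/dx[-4] = 0

Separating the contributions that come from x directly and those that come through y:
  without y':      2x
  multiplying y':  cos(y)

so (2x) + (cos(y))·y' = 0, and therefore
  dy/dx = -(2x)/(cos(y)) = -2x/cos(y)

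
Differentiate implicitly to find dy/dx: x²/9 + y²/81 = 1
Take d/dx of both sides. Since y is implicitly a function of x, the chain rule attaches a y' = dy/dx factor whenever we differentiate through y.

Set F(x, y) = (left side) − (right side), so the curve is F = 0. Differentiating each term of F:
  d/dx[x^2/9] = 2x/9
  d/dx[y^2/81] = 2y·y'/81
  d/dx[-1] = 0

Collecting, the y'-free part is the partial derivative in x and the y' coefficient is the partial derivative in y:
  ∂F/∂x = 2x/9
  ∂F/∂y = 2y/81

so d/dx[F(x, y(x))] = ∂F/∂x + (∂F/∂y)·y' = 0. Rearranging,
  dy/dx = -(∂F/∂x)/(∂F/∂y) = -(2x/9)/(2y/81) = -9x/y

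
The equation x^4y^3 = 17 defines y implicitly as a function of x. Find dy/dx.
Take d/dx of both sides. Since y is implicitly a function of x, the chain rule attaches a y' = dy/dx factor whenever we differentiate through y.

Set F(x, y) = (left side) − (right side), so the curve is F = 0. Differentiating each term of F:
  d/dx[x^4y^3] = 3x^4y^2·y' + 4x^3y^3
  d/dx[-17] = 0

Collecting, the y'-free part is the partial derivative in x and the y' coefficient is the partial derivative in y:
  ∂F/∂x = 4x^3y^3
  ∂F/∂y = 3x^4y^2

so d/dx[F(x, y(x))] = ∂F/∂x + (∂F/∂y)·y' = 0. Rearranging,
  dy/dx = -(∂F/∂x)/(∂F/∂y) = -(4x^3y^3)/(3x^4y^2) = -4y/(3x)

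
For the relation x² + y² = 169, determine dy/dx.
Take d/dx of both sides. Since y is implicitly a function of x, the chain rule attaches a y' = dy/dx factor whenever we differentiate through y.

Set F(x, y) = (left side) − (right side), so the curve is F = 0. Differentiating each term of F:
  d/dx[x^2] = 2x
  d/dx[y^2] = 2y·y'
  d/dx[-169] = 0

Collecting, the y'-free part is the partial derivative in x and the y' coefficient is the partial derivative in y:
  ∂F/∂x = 2x
  ∂F/∂y = 2y

so d/dx[F(x, y(x))] = ∂F/∂x + (∂F/∂y)·y' = 0. Rearranging,
  dy/dx = -(∂F/∂x)/(∂F/∂y) = -(2x)/(2y) = -x/y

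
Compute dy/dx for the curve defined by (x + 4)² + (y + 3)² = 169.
Differentiate the relation implicitly: treat y = y(x) and apply the chain rule, so every y-derivative picks up a y' = dy/dx factor.

With everything moved to the left-hand side, differentiate term by term:
  d/dx[(x + 4)^2] = 2x + 8
  d/dx[(y + 3)^2] = 2·y'(y + 3)
  d/dx[-169] = 0

Separating the contributions that come from x directly and those that come through y:
  without y':      2x + 8
  multiplying y':  2y + 6

so (2x + 8) + (2y + 6)·y' = 0, and therefore
  dy/dx = -(2x + 8)/(2y + 6) = (-x - 4)/(y + 3)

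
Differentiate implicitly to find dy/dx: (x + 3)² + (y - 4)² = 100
Apply d/dx to both sides, remembering that y depends on x. Each occurrence of y therefore brings in a y' = dy/dx via the chain rule.

With F(x, y) equal to the left-hand side minus the right, differentiate F term by term:
  d/dx[(x + 3)^2] = 2x + 6
  d/dx[(y - 4)^2] = 2·y'(y - 4)
  d/dx[-100] = 0
Adding these up, d/dx[F] = 0 becomes
  (2x + 6) + (2y - 8)·y' = 0,
so isolating y',
  dy/dx = -(2x + 6)/(2y - 8) = (-x - 3)/(y - 4)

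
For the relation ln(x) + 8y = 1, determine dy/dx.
Differentiate the relation implicitly: treat y = y(x) and apply the chain rule, so every y-derivative picks up a y' = dy/dx factor.

With everything moved to the left-hand side, differentiate term by term:
  d/dx[8y] = 8·y'
  d/dx[ln(x)] = 1/x
  d/dx[-1] = 0

Separating the contributions that come from x directly and those that come through y:
  without y':      1/x
  multiplying y':  8

so (1/x) + (8)·y' = 0, and therefore
  dy/dx = -(1/x)/(8) = -1/(8x)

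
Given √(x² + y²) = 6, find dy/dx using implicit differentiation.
Apply d/dx to both sides, remembering that y depends on x. Each occurrence of y therefore brings in a y' = dy/dx via the chain rule.

With F(x, y) equal to the left-hand side minus the right, differentiate F term by term:
  d/dx[√(x^2 + y^2)] = (x + y·y')/√(x^2 + y^2)
  d/dx[-6] = 0
Adding these up, d/dx[F] = 0 becomes
  (x/√(x^2 + y^2)) + (y/√(x^2 + y^2))·y' = 0,
so isolating y',
  dy/dx = -(x/√(x^2 + y^2))/(y/√(x^2 + y^2)) = -x/y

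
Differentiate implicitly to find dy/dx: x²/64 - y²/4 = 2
Differentiate the relation implicitly: treat y = y(x) and apply the chain rule, so every y-derivative picks up a y' = dy/dx factor.

With everything moved to the left-hand side, differentiate term by term:
  d/dx[x^2/64] = x/32
  d/dx[-y^2/4] = -y·y'/2
  d/dx[-2] = 0

Separating the contributions that come from x directly and those that come through y:
  without y':      x/32
  multiplying y':  -y/2

so (x/32) + (-y/2)·y' = 0, and therefore
  dy/dx = -(x/32)/(-y/2) = x/(16y)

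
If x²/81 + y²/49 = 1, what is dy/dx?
Take d/dx of both sides. Since y is implicitly a function of x, the chain rule attaches a y' = dy/dx factor whenever we differentiate through y.

Set F(x, y) = (left side) − (right side), so the curve is F = 0. Differentiating each term of F:
  d/dx[x^2/81] = 2x/81
  d/dx[y^2/49] = 2y·y'/49
  d/dx[-1] = 0

Collecting, the y'-free part is the partial derivative in x and the y' coefficient is the partial derivative in y:
  ∂F/∂x = 2x/81
  ∂F/∂y = 2y/49

so d/dx[F(x, y(x))] = ∂F/∂x + (∂F/∂y)·y' = 0. Rearranging,
  dy/dx = -(∂F/∂x)/(∂F/∂y) = -(2x/81)/(2y/49) = -49x/(81y)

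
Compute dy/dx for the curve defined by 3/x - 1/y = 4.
Differentiate the relation implicitly: treat y = y(x) and apply the chain rule, so every y-derivative picks up a y' = dy/dx factor.

With everything moved to the left-hand side, differentiate term by term:
  d/dx[-1/y] = y'/y^2
  d/dx[3/x] = -3/x^2
  d/dx[-4] = 0

Separating the contributions that come from x directly and those that come through y:
  without y':      -3/x^2
  multiplying y':  y^(-2)

so (-3/x^2) + (y^(-2))·y' = 0, and therefore
  dy/dx = -(-3/x^2)/(y^(-2)) = 3y^2/x^2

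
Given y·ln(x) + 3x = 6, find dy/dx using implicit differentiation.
Take d/dx of both sides. Since y is implicitly a function of x, the chain rule attaches a y' = dy/dx factor whenever we differentiate through y.

Set F(x, y) = (left side) − (right side), so the curve is F = 0. Differentiating each term of F:
  d/dx[3x] = 3
  d/dx[y·ln(x)] = y'·ln(x) + y/x
  d/dx[-6] = 0

Collecting, the y'-free part is the partial derivative in x and the y' coefficient is the partial derivative in y:
  ∂F/∂x = 3 + y/x
  ∂F/∂y = ln(x)

so d/dx[F(x, y(x))] = ∂F/∂x + (∂F/∂y)·y' = 0. Rearranging,
  dy/dx = -(∂F/∂x)/(∂F/∂y) = -(3 + y/x)/(ln(x))
        = -((3x + y)/x)/(ln(x)) = (-3x - y)/(x·ln(x))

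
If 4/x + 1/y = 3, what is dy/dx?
Differentiate the relation implicitly: treat y = y(x) and apply the chain rule, so every y-derivative picks up a y' = dy/dx factor.

With everything moved to the left-hand side, differentiate term by term:
  d/dx[1/y] = -y'/y^2
  d/dx[4/x] = -4/x^2
  d/dx[-3] = 0

Separating the contributions that come from x directly and those that come through y:
  without y':      -4/x^2
  multiplying y':  -1/y^2

so (-4/x^2) + (-1/y^2)·y' = 0, and therefore
  dy/dx = -(-4/x^2)/(-1/y^2) = -4y^2/x^2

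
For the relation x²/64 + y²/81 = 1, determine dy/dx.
Apply d/dx to both sides, remembering that y depends on x. Each occurrence of y therefore brings in a y' = dy/dx via the chain rule.

With F(x, y) equal to the left-hand side minus the right, differentiate F term by term:
  d/dx[x^2/64] = x/32
  d/dx[y^2/81] = 2y·y'/81
  d/dx[-1] = 0
Adding these up, d/dx[F] = 0 becomes
  (x/32) + (2y/81)·y' = 0,
so isolating y',
  dy/dx = -(x/32)/(2y/81) = -81x/(64y)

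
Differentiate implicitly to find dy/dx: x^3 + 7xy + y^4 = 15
Differentiate both sides with respect to x, treating y as y(x). By the chain rule, any term containing y contributes a factor of y' = dy/dx when we differentiate it.

Move every term to one side and write the relation as F(x, y) = 0. Term by term,
  d/dx[x^3] = 3x^2
  d/dx[7xy] = 7x·y' + 7y
  d/dx[y^4] = 4y^3·y'
  d/dx[-15] = 0

The pieces without y' make up ∂F/∂x and the coefficient of y' is ∂F/∂y:
  ∂F/∂x = 3x^2 + 7y,
  ∂F/∂y = 7x + 4y^3.

Since d/dx[F] = ∂F/∂x + (∂F/∂y)·y' = 0, solve for y':
  (∂F/∂y)·y' = -∂F/∂x
  dy/dx = -(∂F/∂x)/(∂F/∂y) = -(3x^2 + 7y)/(7x + 4y^3) = (-3x^2 - 7y)/(7x + 4y^3)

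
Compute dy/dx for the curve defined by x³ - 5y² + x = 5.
Apply d/dx to both sides, remembering that y depends on x. Each occurrence of y therefore brings in a y' = dy/dx via the chain rule.

With F(x, y) equal to the left-hand side minus the right, differentiate F term by term:
  d/dx[x^3] = 3x^2
  d/dx[x] = 1
  d/dx[-5y^2] = -10y·y'
  d/dx[-5] = 0
Adding these up, d/dx[F] = 0 becomes
  (3x^2 + 1) + (-10y)·y' = 0,
so isolating y',
  dy/dx = -(3x^2 + 1)/(-10y) = (3x^2 + 1)/(10y)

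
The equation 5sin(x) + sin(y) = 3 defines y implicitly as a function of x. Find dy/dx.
Apply d/dx to both sides, remembering that y depends on x. Each occurrence of y therefore brings in a y' = dy/dx via the chain rule.

With F(x, y) equal to the left-hand side minus the right, differentiate F term by term:
  d/dx[5sin(x)] = 5cos(x)
  d/dx[sin(y)] = y'·cos(y)
  d/dx[-3] = 0
Adding these up, d/dx[F] = 0 becomes
  (5cos(x)) + (cos(y))·y' = 0,
so isolating y',
  dy/dx = -(5cos(x))/(cos(y)) = -5cos(x)/cos(y)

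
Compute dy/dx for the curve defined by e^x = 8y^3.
Differentiate the relation implicitly: treat y = y(x) and apply the chain rule, so every y-derivative picks up a y' = dy/dx factor.

With everything moved to the left-hand side, differentiate term by term:
  d/dx[-8y^3] = -24y^2·y'
  d/dx[e^(x)] = e^(x)

Separating the contributions that come from x directly and those that come through y:
  without y':      e^(x)
  multiplying y':  -24y^2

so (e^(x)) + (-24y^2)·y' = 0, and therefore
  dy/dx = -(e^(x))/(-24y^2) = e^(x)/(24y^2)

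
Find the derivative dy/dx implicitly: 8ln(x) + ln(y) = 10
Differentiate both sides with respect to x, treating y as y(x). By the chain rule, any term containing y contributes a factor of y' = dy/dx when we differentiate it.

Move every term to one side and write the relation as F(x, y) = 0. Term by term,
  d/dx[8ln(x)] = 8/x
  d/dx[ln(y)] = y'/y
  d/dx[-10] = 0

The pieces without y' make up ∂F/∂x and the coefficient of y' is ∂F/∂y:
  ∂F/∂x = 8/x,
  ∂F/∂y = 1/y.

Since d/dx[F] = ∂F/∂x + (∂F/∂y)·y' = 0, solve for y':
  (∂F/∂y)·y' = -∂F/∂x
  dy/dx = -(∂F/∂x)/(∂F/∂y) = -(8/x)/(1/y) = -8y/x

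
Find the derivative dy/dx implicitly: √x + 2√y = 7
Apply d/dx to both sides, remembering that y depends on x. Each occurrence of y therefore brings in a y' = dy/dx via the chain rule.

With F(x, y) equal to the left-hand side minus the right, differentiate F term by term:
  d/dx[√(x)] = 1/(2√(x))
  d/dx[2√(y)] = y'/√(y)
  d/dx[-7] = 0
Adding these up, d/dx[F] = 0 becomes
  (1/(2√(x))) + (1/√(y))·y' = 0,
so isolating y',
  dy/dx = -(1/(2√(x)))/(1/√(y)) = -√(y)/(2√(x))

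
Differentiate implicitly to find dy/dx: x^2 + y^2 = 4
Differentiate the relation implicitly: treat y = y(x) and apply the chain rule, so every y-derivative picks up a y' = dy/dx factor.

With everything moved to the left-hand side, differentiate term by term:
  d/dx[x^2] = 2x
  d/dx[y^2] = 2y·y'
  d/dx[-4] = 0

Separating the contributions that come from x directly and those that come through y:
  without y':      2x
  multiplying y':  2y

so (2x) + (2y)·y' = 0, and therefore
  dy/dx = -(2x)/(2y) = -x/y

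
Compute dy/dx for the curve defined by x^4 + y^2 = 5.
Take d/dx of both sides. Since y is implicitly a function of x, the chain rule attaches a y' = dy/dx factor whenever we differentiate through y.

Set F(x, y) = (left side) − (right side), so the curve is F = 0. Differentiating each term of F:
  d/dx[x^4] = 4x^3
  d/dx[y^2] = 2y·y'
  d/dx[-5] = 0

Collecting, the y'-free part is the partial derivative in x and the y' coefficient is the partial derivative in y:
  ∂F/∂x = 4x^3
  ∂F/∂y = 2y

so d/dx[F(x, y(x))] = ∂F/∂x + (∂F/∂y)·y' = 0. Rearranging,
  dy/dx = -(∂F/∂x)/(∂F/∂y) = -(4x^3)/(2y) = -2x^3/y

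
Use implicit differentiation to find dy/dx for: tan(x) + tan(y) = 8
Differentiate both sides with respect to x, treating y as y(x). By the chain rule, any term containing y contributes a factor of y' = dy/dx when we differentiate it.

Move every term to one side and write the relation as F(x, y) = 0. Term by term,
  d/dx[tan(x)] = tan(x)^2 + 1
  d/dx[tan(y)] = y'(tan(y)^2 + 1)
  d/dx[-8] = 0

The pieces without y' make up ∂F/∂x and the coefficient of y' is ∂F/∂y:
  ∂F/∂x = tan(x)^2 + 1,
  ∂F/∂y = tan(y)^2 + 1.

Since d/dx[F] = ∂F/∂x + (∂F/∂y)·y' = 0, solve for y':
  (∂F/∂y)·y' = -∂F/∂x
  dy/dx = -(∂F/∂x)/(∂F/∂y) = -(tan(x)^2 + 1)/(tan(y)^2 + 1) = -cos(y)^2/cos(x)^2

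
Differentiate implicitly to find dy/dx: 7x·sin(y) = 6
Take d/dx of both sides. Since y is implicitly a function of x, the chain rule attaches a y' = dy/dx factor whenever we differentiate through y.

Set F(x, y) = (left side) − (right side), so the curve is F = 0. Differentiating each term of F:
  d/dx[7x·sin(y)] = 7x·y'·cos(y) + 7sin(y)
  d/dx[-6] = 0

Collecting, the y'-free part is the partial derivative in x and the y' coefficient is the partial derivative in y:
  ∂F/∂x = 7sin(y)
  ∂F/∂y = 7x·cos(y)

so d/dx[F(x, y(x))] = ∂F/∂x + (∂F/∂y)·y' = 0. Rearranging,
  dy/dx = -(∂F/∂x)/(∂F/∂y) = -(7sin(y))/(7x·cos(y)) = -tan(y)/x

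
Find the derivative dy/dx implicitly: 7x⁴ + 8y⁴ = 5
Differentiate both sides with respect to x, treating y as y(x). By the chain rule, any term containing y contributes a factor of y' = dy/dx when we differentiate it.

Move every term to one side and write the relation as F(x, y) = 0. Term by term,
  d/dx[7x^4] = 28x^3
  d/dx[8y^4] = 32y^3·y'
  d/dx[-5] = 0

The pieces without y' make up ∂F/∂x and the coefficient of y' is ∂F/∂y:
  ∂F/∂x = 28x^3,
  ∂F/∂y = 32y^3.

Since d/dx[F] = ∂F/∂x + (∂F/∂y)·y' = 0, solve for y':
  (∂F/∂y)·y' = -∂F/∂x
  dy/dx = -(∂F/∂x)/(∂F/∂y) = -(28x^3)/(32y^3) = -7x^3/(8y^3)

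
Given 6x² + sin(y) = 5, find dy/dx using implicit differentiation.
Differentiate both sides with respect to x, treating y as y(x). By the chain rule, any term containing y contributes a factor of y' = dy/dx when we differentiate it.

Move every term to one side and write the relation as F(x, y) = 0. Term by term,
  d/dx[6x^2] = 12x
  d/dx[sin(y)] = y'·cos(y)
  d/dx[-5] = 0

The pieces without y' make up ∂F/∂x and the coefficient of y' is ∂F/∂y:
  ∂F/∂x = 12x,
  ∂F/∂y = cos(y).

Since d/dx[F] = ∂F/∂x + (∂F/∂y)·y' = 0, solve for y':
  (∂F/∂y)·y' = -∂F/∂x
  dy/dx = -(∂F/∂x)/(∂F/∂y) = -(12x)/(cos(y)) = -12x/cos(y)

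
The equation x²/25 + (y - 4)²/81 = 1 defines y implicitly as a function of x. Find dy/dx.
Take d/dx of both sides. Since y is implicitly a function of x, the chain rule attaches a y' = dy/dx factor whenever we differentiate through y.

Set F(x, y) = (left side) − (right side), so the curve is F = 0. Differentiating each term of F:
  d/dx[x^2/25] = 2x/25
  d/dx[(y - 4)^2/81] = 2·y'(y - 4)/81
  d/dx[-1] = 0

Collecting, the y'-free part is the partial derivative in x and the y' coefficient is the partial derivative in y:
  ∂F/∂x = 2x/25
  ∂F/∂y = 2y/81 - 8/81

so d/dx[F(x, y(x))] = ∂F/∂x + (∂F/∂y)·y' = 0. Rearranging,
  dy/dx = -(∂F/∂x)/(∂F/∂y) = -(2x/25)/(2y/81 - 8/81)
        = -(2x/25)/(2(y - 4)/81) = -81x/(25y - 100)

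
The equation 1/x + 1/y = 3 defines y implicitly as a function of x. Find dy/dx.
Differentiate both sides with respect to x, treating y as y(x). By the chain rule, any term containing y contributes a factor of y' = dy/dx when we differentiate it.

Move every term to one side and write the relation as F(x, y) = 0. Term by term,
  d/dx[1/y] = -y'/y^2
  d/dx[1/x] = -1/x^2
  d/dx[-3] = 0

The pieces without y' make up ∂F/∂x and the coefficient of y' is ∂F/∂y:
  ∂F/∂x = -1/x^2,
  ∂F/∂y = -1/y^2.

Since d/dx[F] = ∂F/∂x + (∂F/∂y)·y' = 0, solve for y':
  (∂F/∂y)·y' = -∂F/∂x
  dy/dx = -(∂F/∂x)/(∂F/∂y) = -(-1/x^2)/(-1/y^2) = -y^2/x^2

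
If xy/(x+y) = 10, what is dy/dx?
Apply d/dx to both sides, remembering that y depends on x. Each occurrence of y therefore brings in a y' = dy/dx via the chain rule.

With F(x, y) equal to the left-hand side minus the right, differentiate F term by term:
  d/dx[xy/(x + y)] = xy(-y' - 1)/(x + y)^2 + x·y'/(x + y) + y/(x + y)
  d/dx[-10] = 0
Adding these up, d/dx[F] = 0 becomes
  (-xy/(x + y)^2 + y/(x + y)) + (-xy/(x + y)^2 + x/(x + y))·y' = 0,
so isolating y',
  dy/dx = -(-xy/(x + y)^2 + y/(x + y))/(-xy/(x + y)^2 + x/(x + y))
        = -(y^2/(x + y)^2)/(x^2/(x + y)^2) = -y^2/x^2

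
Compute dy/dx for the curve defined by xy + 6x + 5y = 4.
Differentiate both sides with respect to x, treating y as y(x). By the chain rule, any term containing y contributes a factor of y' = dy/dx when we differentiate it.

Move every term to one side and write the relation as F(x, y) = 0. Term by term,
  d/dx[xy] = x·y' + y
  d/dx[6x] = 6
  d/dx[5y] = 5·y'
  d/dx[-4] = 0

The pieces without y' make up ∂F/∂x and the coefficient of y' is ∂F/∂y:
  ∂F/∂x = y + 6,
  ∂F/∂y = x + 5.

Since d/dx[F] = ∂F/∂x + (∂F/∂y)·y' = 0, solve for y':
  (∂F/∂y)·y' = -∂F/∂x
  dy/dx = -(∂F/∂x)/(∂F/∂y) = -(y + 6)/(x + 5) = (-y - 6)/(x + 5)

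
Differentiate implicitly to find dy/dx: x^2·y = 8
Take d/dx of both sides. Since y is implicitly a function of x, the chain rule attaches a y' = dy/dx factor whenever we differentiate through y.

Set F(x, y) = (left side) − (right side), so the curve is F = 0. Differentiating each term of F:
  d/dx[x^2y] = x^2·y' + 2xy
  d/dx[-8] = 0

Collecting, the y'-free part is the partial derivative in x and the y' coefficient is the partial derivative in y:
  ∂F/∂x = 2xy
  ∂F/∂y = x^2

so d/dx[F(x, y(x))] = ∂F/∂x + (∂F/∂y)·y' = 0. Rearranging,
  dy/dx = -(∂F/∂x)/(∂F/∂y) = -(2xy)/(x^2) = -2y/x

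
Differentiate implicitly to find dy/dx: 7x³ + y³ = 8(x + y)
Take d/dx of both sides. Since y is implicitly a function of x, the chain rule attaches a y' = dy/dx factor whenever we differentiate through y.

Set F(x, y) = (left side) − (right side), so the curve is F = 0. Differentiating each term of F:
  d/dx[7x^3] = 21x^2
  d/dx[-8x] = -8
  d/dx[y^3] = 3y^2·y'
  d/dx[-8y] = -8·y'

Collecting, the y'-free part is the partial derivative in x and the y' coefficient is the partial derivative in y:
  ∂F/∂x = 21x^2 - 8
  ∂F/∂y = 3y^2 - 8

so d/dx[F(x, y(x))] = ∂F/∂x + (∂F/∂y)·y' = 0. Rearranging,
  dy/dx = -(∂F/∂x)/(∂F/∂y) = -(21x^2 - 8)/(3y^2 - 8) = (8 - 21x^2)/(3y^2 - 8)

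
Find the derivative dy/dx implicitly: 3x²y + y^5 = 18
Take d/dx of both sides. Since y is implicitly a function of x, the chain rule attaches a y' = dy/dx factor whenever we differentiate through y.

Set F(x, y) = (left side) − (right side), so the curve is F = 0. Differentiating each term of F:
  d/dx[3x^2y] = 3x^2·y' + 6xy
  d/dx[y^5] = 5y^4·y'
  d/dx[-18] = 0

Collecting, the y'-free part is the partial derivative in x and the y' coefficient is the partial derivative in y:
  ∂F/∂x = 6xy
  ∂F/∂y = 3x^2 + 5y^4

so d/dx[F(x, y(x))] = ∂F/∂x + (∂F/∂y)·y' = 0. Rearranging,
  dy/dx = -(∂F/∂x)/(∂F/∂y) = -(6xy)/(3x^2 + 5y^4) = -6xy/(3x^2 + 5y^4)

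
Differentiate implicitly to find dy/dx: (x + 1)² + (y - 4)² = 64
Apply d/dx to both sides, remembering that y depends on x. Each occurrence of y therefore brings in a y' = dy/dx via the chain rule.

With F(x, y) equal to the left-hand side minus the right, differentiate F term by term:
  d/dx[(x + 1)^2] = 2x + 2
  d/dx[(y - 4)^2] = 2·y'(y - 4)
  d/dx[-64] = 0
Adding these up, d/dx[F] = 0 becomes
  (2x + 2) + (2y - 8)·y' = 0,
so isolating y',
  dy/dx = -(2x + 2)/(2y - 8) = (-x - 1)/(y - 4)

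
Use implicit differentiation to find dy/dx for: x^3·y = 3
Differentiate the relation implicitly: treat y = y(x) and apply the chain rule, so every y-derivative picks up a y' = dy/dx factor.

With everything moved to the left-hand side, differentiate term by term:
  d/dx[x^3y] = x^3·y' + 3x^2y
  d/dx[-3] = 0

Separating the contributions that come from x directly and those that come through y:
  without y':      3x^2y
  multiplying y':  x^3

so (3x^2y) + (x^3)·y' = 0, and therefore
  dy/dx = -(3x^2y)/(x^3) = -3y/x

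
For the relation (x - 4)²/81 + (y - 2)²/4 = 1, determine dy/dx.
Differentiate both sides with respect to x, treating y as y(x). By the chain rule, any term containing y contributes a factor of y' = dy/dx when we differentiate it.

Move every term to one side and write the relation as F(x, y) = 0. Term by term,
  d/dx[(x - 4)^2/81] = 2x/81 - 8/81
  d/dx[(y - 2)^2/4] = y'(y - 2)/2
  d/dx[-1] = 0

The pieces without y' make up ∂F/∂x and the coefficient of y' is ∂F/∂y:
  ∂F/∂x = 2x/81 - 8/81,
  ∂F/∂y = y/2 - 1.

Since d/dx[F] = ∂F/∂x + (∂F/∂y)·y' = 0, solve for y':
  (∂F/∂y)·y' = -∂F/∂x
  dy/dx = -(∂F/∂x)/(∂F/∂y) = -(2x/81 - 8/81)/(y/2 - 1)
        = -(2(x - 4)/81)/((y - 2)/2) = 4(4 - x)/(81(y - 2))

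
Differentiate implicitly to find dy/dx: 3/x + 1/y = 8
Take d/dx of both sides. Since y is implicitly a function of x, the chain rule attaches a y' = dy/dx factor whenever we differentiate through y.

Set F(x, y) = (left side) − (right side), so the curve is F = 0. Differentiating each term of F:
  d/dx[1/y] = -y'/y^2
  d/dx[3/x] = -3/x^2
  d/dx[-8] = 0

Collecting, the y'-free part is the partial derivative in x and the y' coefficient is the partial derivative in y:
  ∂F/∂x = -3/x^2
  ∂F/∂y = -1/y^2

so d/dx[F(x, y(x))] = ∂F/∂x + (∂F/∂y)·y' = 0. Rearranging,
  dy/dx = -(∂F/∂x)/(∂F/∂y) = -(-3/x^2)/(-1/y^2) = -3y^2/x^2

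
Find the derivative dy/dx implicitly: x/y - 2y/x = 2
Take d/dx of both sides. Since y is implicitly a function of x, the chain rule attaches a y' = dy/dx factor whenever we differentiate through y.

Set F(x, y) = (left side) − (right side), so the curve is F = 0. Differentiating each term of F:
  d/dx[x/y] = -x·y'/y^2 + 1/y
  d/dx[-2y/x] = -2·y'/x + 2y/x^2
  d/dx[-2] = 0

Collecting, the y'-free part is the partial derivative in x and the y' coefficient is the partial derivative in y:
  ∂F/∂x = 1/y + 2y/x^2
  ∂F/∂y = -x/y^2 - 2/x

so d/dx[F(x, y(x))] = ∂F/∂x + (∂F/∂y)·y' = 0. Rearranging,
  dy/dx = -(∂F/∂x)/(∂F/∂y) = -(1/y + 2y/x^2)/(-x/y^2 - 2/x)
        = -((x^2 + 2y^2)/(x^2y))/(-(x^2 + 2y^2)/(xy^2)) = y/x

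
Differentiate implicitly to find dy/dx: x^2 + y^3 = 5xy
Apply d/dx to both sides, remembering that y depends on x. Each occurrence of y therefore brings in a y' = dy/dx via the chain rule.

With F(x, y) equal to the left-hand side minus the right, differentiate F term by term:
  d/dx[x^2] = 2x
  d/dx[-5xy] = -5x·y' - 5y
  d/dx[y^3] = 3y^2·y'
Adding these up, d/dx[F] = 0 becomes
  (2x - 5y) + (-5x + 3y^2)·y' = 0,
so isolating y',
  dy/dx = -(2x - 5y)/(-5x + 3y^2) = (2x - 5y)/(5x - 3y^2)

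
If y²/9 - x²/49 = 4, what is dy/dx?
Apply d/dx to both sides, remembering that y depends on x. Each occurrence of y therefore brings in a y' = dy/dx via the chain rule.

With F(x, y) equal to the left-hand side minus the right, differentiate F term by term:
  d/dx[-x^2/49] = -2x/49
  d/dx[y^2/9] = 2y·y'/9
  d/dx[-4] = 0
Adding these up, d/dx[F] = 0 becomes
  (-2x/49) + (2y/9)·y' = 0,
so isolating y',
  dy/dx = -(-2x/49)/(2y/9) = 9x/(49y)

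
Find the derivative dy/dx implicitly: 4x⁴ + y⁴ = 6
Take d/dx of both sides. Since y is implicitly a function of x, the chain rule attaches a y' = dy/dx factor whenever we differentiate through y.

Set F(x, y) = (left side) − (right side), so the curve is F = 0. Differentiating each term of F:
  d/dx[4x^4] = 16x^3
  d/dx[y^4] = 4y^3·y'
  d/dx[-6] = 0

Collecting, the y'-free part is the partial derivative in x and the y' coefficient is the partial derivative in y:
  ∂F/∂x = 16x^3
  ∂F/∂y = 4y^3

so d/dx[F(x, y(x))] = ∂F/∂x + (∂F/∂y)·y' = 0. Rearranging,
  dy/dx = -(∂F/∂x)/(∂F/∂y) = -(16x^3)/(4y^3) = -4x^3/y^3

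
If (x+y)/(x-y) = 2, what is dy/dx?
Take d/dx of both sides. Since y is implicitly a function of x, the chain rule attaches a y' = dy/dx factor whenever we differentiate through y.

Set F(x, y) = (left side) − (right side), so the curve is F = 0. Differentiating each term of F:
  d/dx[(x + y)/(x - y)] = (y' + 1)/(x - y) + (x + y)(y' - 1)/(x - y)^2
  d/dx[-2] = 0

Collecting, the y'-free part is the partial derivative in x and the y' coefficient is the partial derivative in y:
  ∂F/∂x = 1/(x - y) - (x + y)/(x - y)^2
  ∂F/∂y = 1/(x - y) + (x + y)/(x - y)^2

so d/dx[F(x, y(x))] = ∂F/∂x + (∂F/∂y)·y' = 0. Rearranging,
  dy/dx = -(∂F/∂x)/(∂F/∂y) = -(1/(x - y) - (x + y)/(x - y)^2)/(1/(x - y) + (x + y)/(x - y)^2)
        = -(-2y/(x - y)^2)/(2x/(x - y)^2) = y/x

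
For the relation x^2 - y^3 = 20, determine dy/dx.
Differentiate both sides with respect to x, treating y as y(x). By the chain rule, any term containing y contributes a factor of y' = dy/dx when we differentiate it.

Move every term to one side and write the relation as F(x, y) = 0. Term by term,
  d/dx[x^2] = 2x
  d/dx[-y^3] = -3y^2·y'
  d/dx[-20] = 0

The pieces without y' make up ∂F/∂x and the coefficient of y' is ∂F/∂y:
  ∂F/∂x = 2x,
  ∂F/∂y = -3y^2.

Since d/dx[F] = ∂F/∂x + (∂F/∂y)·y' = 0, solve for y':
  (∂F/∂y)·y' = -∂F/∂x
  dy/dx = -(∂F/∂x)/(∂F/∂y) = -(2x)/(-3y^2) = 2x/(3y^2)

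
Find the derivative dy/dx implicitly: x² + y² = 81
Take d/dx of both sides. Since y is implicitly a function of x, the chain rule attaches a y' = dy/dx factor whenever we differentiate through y.

Set F(x, y) = (left side) − (right side), so the curve is F = 0. Differentiating each term of F:
  d/dx[x^2] = 2x
  d/dx[y^2] = 2y·y'
  d/dx[-81] = 0

Collecting, the y'-free part is the partial derivative in x and the y' coefficient is the partial derivative in y:
  ∂F/∂x = 2x
  ∂F/∂y = 2y

so d/dx[F(x, y(x))] = ∂F/∂x + (∂F/∂y)·y' = 0. Rearranging,
  dy/dx = -(∂F/∂x)/(∂F/∂y) = -(2x)/(2y) = -x/y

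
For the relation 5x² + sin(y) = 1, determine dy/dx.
Differentiate the relation implicitly: treat y = y(x) and apply the chain rule, so every y-derivative picks up a y' = dy/dx factor.

With everything moved to the left-hand side, differentiate term by term:
  d/dx[5x^2] = 10x
  d/dx[sin(y)] = y'·cos(y)
  d/dx[-1] = 0

Separating the contributions that come from x directly and those that come through y:
  without y':      10x
  multiplying y':  cos(y)

so (10x) + (cos(y))·y' = 0, and therefore
  dy/dx = -(10x)/(cos(y)) = -10x/cos(y)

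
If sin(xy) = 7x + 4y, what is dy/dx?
Differentiate both sides with respect to x, treating y as y(x). By the chain rule, any term containing y contributes a factor of y' = dy/dx when we differentiate it.

Move every term to one side and write the relation as F(x, y) = 0. Term by term,
  d/dx[-7x] = -7
  d/dx[-4y] = -4·y'
  d/dx[sin(xy)] = (x·y' + y)·cos(xy)

The pieces without y' make up ∂F/∂x and the coefficient of y' is ∂F/∂y:
  ∂F/∂x = y·cos(xy) - 7,
  ∂F/∂y = x·cos(xy) - 4.

Since d/dx[F] = ∂F/∂x + (∂F/∂y)·y' = 0, solve for y':
  (∂F/∂y)·y' = -∂F/∂x
  dy/dx = -(∂F/∂x)/(∂F/∂y) = -(y·cos(xy) - 7)/(x·cos(xy) - 4) = (-y·cos(xy) + 7)/(x·cos(xy) - 4)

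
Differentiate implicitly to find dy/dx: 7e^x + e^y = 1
Differentiate the relation implicitly: treat y = y(x) and apply the chain rule, so every y-derivative picks up a y' = dy/dx factor.

With everything moved to the left-hand side, differentiate term by term:
  d/dx[7e^(x)] = 7e^(x)
  d/dx[e^(y)] = y'·e^(y)
  d/dx[-1] = 0

Separating the contributions that come from x directly and those that come through y:
  without y':      7e^(x)
  multiplying y':  e^(y)

so (7e^(x)) + (e^(y))·y' = 0, and therefore
  dy/dx = -(7e^(x))/(e^(y)) = -7e^(x - y)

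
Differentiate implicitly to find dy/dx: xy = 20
Apply d/dx to both sides, remembering that y depends on x. Each occurrence of y therefore brings in a y' = dy/dx via the chain rule.

With F(x, y) equal to the left-hand side minus the right, differentiate F term by term:
  d/dx[xy] = x·y' + y
  d/dx[-20] = 0
Adding these up, d/dx[F] = 0 becomes
  (y) + (x)·y' = 0,
so isolating y',
  dy/dx = -(y)/(x) = -y/x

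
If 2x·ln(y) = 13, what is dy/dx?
Apply d/dx to both sides, remembering that y depends on x. Each occurrence of y therefore brings in a y' = dy/dx via the chain rule.

With F(x, y) equal to the left-hand side minus the right, differentiate F term by term:
  d/dx[2x·ln(y)] = 2x·y'/y + 2ln(y)
  d/dx[-13] = 0
Adding these up, d/dx[F] = 0 becomes
  (2ln(y)) + (2x/y)·y' = 0,
so isolating y',
  dy/dx = -(2ln(y))/(2x/y) = -y·ln(y)/x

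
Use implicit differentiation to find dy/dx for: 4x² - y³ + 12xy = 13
Take d/dx of both sides. Since y is implicitly a function of x, the chain rule attaches a y' = dy/dx factor whenever we differentiate through y.

Set F(x, y) = (left side) − (right side), so the curve is F = 0. Differentiating each term of F:
  d/dx[4x^2] = 8x
  d/dx[12xy] = 12x·y' + 12y
  d/dx[-y^3] = -3y^2·y'
  d/dx[-13] = 0

Collecting, the y'-free part is the partial derivative in x and the y' coefficient is the partial derivative in y:
  ∂F/∂x = 8x + 12y
  ∂F/∂y = 12x - 3y^2

so d/dx[F(x, y(x))] = ∂F/∂x + (∂F/∂y)·y' = 0. Rearranging,
  dy/dx = -(∂F/∂x)/(∂F/∂y) = -(8x + 12y)/(12x - 3y^2) = 4(-2x - 3y)/(3(4x - y^2))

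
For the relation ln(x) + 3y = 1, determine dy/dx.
Take d/dx of both sides. Since y is implicitly a function of x, the chain rule attaches a y' = dy/dx factor whenever we differentiate through y.

Set F(x, y) = (left side) − (right side), so the curve is F = 0. Differentiating each term of F:
  d/dx[3y] = 3·y'
  d/dx[ln(x)] = 1/x
  d/dx[-1] = 0

Collecting, the y'-free part is the partial derivative in x and the y' coefficient is the partial derivative in y:
  ∂F/∂x = 1/x
  ∂F/∂y = 3

so d/dx[F(x, y(x))] = ∂F/∂x + (∂F/∂y)·y' = 0. Rearranging,
  dy/dx = -(∂F/∂x)/(∂F/∂y) = -(1/x)/(3) = -1/(3x)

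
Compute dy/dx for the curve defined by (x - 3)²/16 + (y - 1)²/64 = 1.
Differentiate both sides with respect to x, treating y as y(x). By the chain rule, any term containing y contributes a factor of y' = dy/dx when we differentiate it.

Move every term to one side and write the relation as F(x, y) = 0. Term by term,
  d/dx[(x - 3)^2/16] = x/8 - 3/8
  d/dx[(y - 1)^2/64] = y'(y - 1)/32
  d/dx[-1] = 0

The pieces without y' make up ∂F/∂x and the coefficient of y' is ∂F/∂y:
  ∂F/∂x = x/8 - 3/8,
  ∂F/∂y = y/32 - 1/32.

Since d/dx[F] = ∂F/∂x + (∂F/∂y)·y' = 0, solve for y':
  (∂F/∂y)·y' = -∂F/∂x
  dy/dx = -(∂F/∂x)/(∂F/∂y) = -(x/8 - 3/8)/(y/32 - 1/32)
        = -((x - 3)/8)/((y - 1)/32) = 4(3 - x)/(y - 1)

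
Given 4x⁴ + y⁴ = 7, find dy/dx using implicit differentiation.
Differentiate the relation implicitly: treat y = y(x) and apply the chain rule, so every y-derivative picks up a y' = dy/dx factor.

With everything moved to the left-hand side, differentiate term by term:
  d/dx[4x^4] = 16x^3
  d/dx[y^4] = 4y^3·y'
  d/dx[-7] = 0

Separating the contributions that come from x directly and those that come through y:
  without y':      16x^3
  multiplying y':  4y^3

so (16x^3) + (4y^3)·y' = 0, and therefore
  dy/dx = -(16x^3)/(4y^3) = -4x^3/y^3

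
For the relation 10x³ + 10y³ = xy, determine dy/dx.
Differentiate both sides with respect to x, treating y as y(x). By the chain rule, any term containing y contributes a factor of y' = dy/dx when we differentiate it.

Move every term to one side and write the relation as F(x, y) = 0. Term by term,
  d/dx[10x^3] = 30x^2
  d/dx[-xy] = -x·y' - y
  d/dx[10y^3] = 30y^2·y'

The pieces without y' make up ∂F/∂x and the coefficient of y' is ∂F/∂y:
  ∂F/∂x = 30x^2 - y,
  ∂F/∂y = -x + 30y^2.

Since d/dx[F] = ∂F/∂x + (∂F/∂y)·y' = 0, solve for y':
  (∂F/∂y)·y' = -∂F/∂x
  dy/dx = -(∂F/∂x)/(∂F/∂y) = -(30x^2 - y)/(-x + 30y^2) = (30x^2 - y)/(x - 30y^2)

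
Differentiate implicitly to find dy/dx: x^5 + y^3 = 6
Apply d/dx to both sides, remembering that y depends on x. Each occurrence of y therefore brings in a y' = dy/dx via the chain rule.

With F(x, y) equal to the left-hand side minus the right, differentiate F term by term:
  d/dx[x^5] = 5x^4
  d/dx[y^3] = 3y^2·y'
  d/dx[-6] = 0
Adding these up, d/dx[F] = 0 becomes
  (5x^4) + (3y^2)·y' = 0,
so isolating y',
  dy/dx = -(5x^4)/(3y^2) = -5x^4/(3y^2)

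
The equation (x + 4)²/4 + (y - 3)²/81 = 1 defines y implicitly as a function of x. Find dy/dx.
Differentiate both sides with respect to x, treating y as y(x). By the chain rule, any term containing y contributes a factor of y' = dy/dx when we differentiate it.

Move every term to one side and write the relation as F(x, y) = 0. Term by term,
  d/dx[(x + 4)^2/4] = x/2 + 2
  d/dx[(y - 3)^2/81] = 2·y'(y - 3)/81
  d/dx[-1] = 0

The pieces without y' make up ∂F/∂x and the coefficient of y' is ∂F/∂y:
  ∂F/∂x = x/2 + 2,
  ∂F/∂y = 2y/81 - 2/27.

Since d/dx[F] = ∂F/∂x + (∂F/∂y)·y' = 0, solve for y':
  (∂F/∂y)·y' = -∂F/∂x
  dy/dx = -(∂F/∂x)/(∂F/∂y) = -(x/2 + 2)/(2y/81 - 2/27)
        = -((x + 4)/2)/(2(y - 3)/81) = 81(-x - 4)/(4(y - 3))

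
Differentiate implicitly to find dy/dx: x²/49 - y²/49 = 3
Apply d/dx to both sides, remembering that y depends on x. Each occurrence of y therefore brings in a y' = dy/dx via the chain rule.

With F(x, y) equal to the left-hand side minus the right, differentiate F term by term:
  d/dx[x^2/49] = 2x/49
  d/dx[-y^2/49] = -2y·y'/49
  d/dx[-3] = 0
Adding these up, d/dx[F] = 0 becomes
  (2x/49) + (-2y/49)·y' = 0,
so isolating y',
  dy/dx = -(2x/49)/(-2y/49) = x/y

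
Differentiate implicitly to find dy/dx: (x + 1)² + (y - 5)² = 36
Differentiate the relation implicitly: treat y = y(x) and apply the chain rule, so every y-derivative picks up a y' = dy/dx factor.

With everything moved to the left-hand side, differentiate term by term:
  d/dx[(x + 1)^2] = 2x + 2
  d/dx[(y - 5)^2] = 2·y'(y - 5)
  d/dx[-36] = 0

Separating the contributions that come from x directly and those that come through y:
  without y':      2x + 2
  multiplying y':  2y - 10

so (2x + 2) + (2y - 10)·y' = 0, and therefore
  dy/dx = -(2x + 2)/(2y - 10) = (-x - 1)/(y - 5)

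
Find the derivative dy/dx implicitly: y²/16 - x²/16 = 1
Differentiate both sides with respect to x, treating y as y(x). By the chain rule, any term containing y contributes a factor of y' = dy/dx when we differentiate it.

Move every term to one side and write the relation as F(x, y) = 0. Term by term,
  d/dx[-x^2/16] = -x/8
  d/dx[y^2/16] = y·y'/8
  d/dx[-1] = 0

The pieces without y' make up ∂F/∂x and the coefficient of y' is ∂F/∂y:
  ∂F/∂x = -x/8,
  ∂F/∂y = y/8.

Since d/dx[F] = ∂F/∂x + (∂F/∂y)·y' = 0, solve for y':
  (∂F/∂y)·y' = -∂F/∂x
  dy/dx = -(∂F/∂x)/(∂F/∂y) = -(-x/8)/(y/8) = x/y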